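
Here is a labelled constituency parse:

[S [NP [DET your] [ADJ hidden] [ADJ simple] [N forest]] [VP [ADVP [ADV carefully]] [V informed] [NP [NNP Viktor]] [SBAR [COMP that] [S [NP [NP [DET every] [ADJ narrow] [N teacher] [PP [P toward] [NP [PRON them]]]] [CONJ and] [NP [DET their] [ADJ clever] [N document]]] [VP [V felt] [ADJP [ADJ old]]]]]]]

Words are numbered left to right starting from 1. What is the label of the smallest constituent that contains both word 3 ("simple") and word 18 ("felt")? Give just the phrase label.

S

Both words fall inside [S your hidden simple forest carefully informed Viktor that every narrow teacher toward them and their clever document felt old] (words 1–19), and no smaller constituent contains them both. Label: S.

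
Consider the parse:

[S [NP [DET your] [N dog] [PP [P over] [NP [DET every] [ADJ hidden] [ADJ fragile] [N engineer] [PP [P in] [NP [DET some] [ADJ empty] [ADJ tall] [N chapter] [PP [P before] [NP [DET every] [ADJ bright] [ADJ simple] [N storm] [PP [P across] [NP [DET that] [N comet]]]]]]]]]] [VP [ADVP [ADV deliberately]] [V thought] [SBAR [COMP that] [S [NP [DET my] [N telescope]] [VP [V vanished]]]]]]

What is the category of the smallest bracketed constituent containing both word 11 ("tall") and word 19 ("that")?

NP

Both words fall inside [NP some empty tall chapter before every bright simple storm across that comet] (words 9–20), and no smaller constituent contains them both. Label: NP.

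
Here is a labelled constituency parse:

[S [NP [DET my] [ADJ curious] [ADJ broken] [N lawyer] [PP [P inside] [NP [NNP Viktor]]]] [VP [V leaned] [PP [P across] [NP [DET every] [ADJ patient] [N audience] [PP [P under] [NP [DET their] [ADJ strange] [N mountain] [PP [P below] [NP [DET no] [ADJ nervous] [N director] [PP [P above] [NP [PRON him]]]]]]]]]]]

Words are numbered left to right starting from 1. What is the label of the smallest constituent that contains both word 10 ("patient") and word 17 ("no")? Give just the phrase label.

NP

The smallest bracket enclosing both words is [NP every patient audience under their strange mountain below no nervous director above him], so the label is NP.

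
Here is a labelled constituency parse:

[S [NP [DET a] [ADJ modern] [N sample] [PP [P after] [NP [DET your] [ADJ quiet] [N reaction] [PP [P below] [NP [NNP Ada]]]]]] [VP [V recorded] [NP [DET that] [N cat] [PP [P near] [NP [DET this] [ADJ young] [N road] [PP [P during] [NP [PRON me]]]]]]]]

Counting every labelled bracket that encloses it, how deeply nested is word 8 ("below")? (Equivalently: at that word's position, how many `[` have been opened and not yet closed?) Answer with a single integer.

Path from the root down to the word: S → NP → PP → NP → PP → P. That is 6 enclosing brackets.

6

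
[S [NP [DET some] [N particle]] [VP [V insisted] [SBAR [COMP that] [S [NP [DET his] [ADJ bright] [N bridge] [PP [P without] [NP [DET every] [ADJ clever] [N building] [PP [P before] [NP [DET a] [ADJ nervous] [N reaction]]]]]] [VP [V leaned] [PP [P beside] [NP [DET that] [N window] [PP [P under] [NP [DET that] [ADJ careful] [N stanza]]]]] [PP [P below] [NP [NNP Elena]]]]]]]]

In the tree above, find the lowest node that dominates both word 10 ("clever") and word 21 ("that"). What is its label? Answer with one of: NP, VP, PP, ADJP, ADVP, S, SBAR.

S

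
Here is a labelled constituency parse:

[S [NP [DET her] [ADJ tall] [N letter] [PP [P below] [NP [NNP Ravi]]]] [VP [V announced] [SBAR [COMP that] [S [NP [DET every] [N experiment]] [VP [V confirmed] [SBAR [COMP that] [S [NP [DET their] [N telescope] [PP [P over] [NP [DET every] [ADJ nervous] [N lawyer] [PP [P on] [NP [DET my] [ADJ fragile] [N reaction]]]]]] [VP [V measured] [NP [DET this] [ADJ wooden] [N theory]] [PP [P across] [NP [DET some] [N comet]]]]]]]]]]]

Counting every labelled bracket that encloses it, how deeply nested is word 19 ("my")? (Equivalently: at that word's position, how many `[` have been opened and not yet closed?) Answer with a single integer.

Counting open brackets not yet closed at "my": [S [VP [SBAR [S [VP [SBAR [S [NP [PP [NP [PP [NP [DET = 13.

13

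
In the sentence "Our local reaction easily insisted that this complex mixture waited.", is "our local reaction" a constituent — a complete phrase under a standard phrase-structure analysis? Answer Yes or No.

Yes

"our local reaction" is exactly the noun phrase [NP our local reaction], a complete constituent.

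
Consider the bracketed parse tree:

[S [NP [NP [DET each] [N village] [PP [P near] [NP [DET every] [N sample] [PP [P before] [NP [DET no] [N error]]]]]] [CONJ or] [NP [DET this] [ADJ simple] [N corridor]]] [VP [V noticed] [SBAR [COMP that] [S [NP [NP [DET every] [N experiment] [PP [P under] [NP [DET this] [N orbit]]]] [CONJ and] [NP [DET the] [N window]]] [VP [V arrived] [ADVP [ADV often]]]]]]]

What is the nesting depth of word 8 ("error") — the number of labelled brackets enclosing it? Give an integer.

Counting open brackets not yet closed at "error": [S [NP [NP [PP [NP [PP [NP [N = 8.

8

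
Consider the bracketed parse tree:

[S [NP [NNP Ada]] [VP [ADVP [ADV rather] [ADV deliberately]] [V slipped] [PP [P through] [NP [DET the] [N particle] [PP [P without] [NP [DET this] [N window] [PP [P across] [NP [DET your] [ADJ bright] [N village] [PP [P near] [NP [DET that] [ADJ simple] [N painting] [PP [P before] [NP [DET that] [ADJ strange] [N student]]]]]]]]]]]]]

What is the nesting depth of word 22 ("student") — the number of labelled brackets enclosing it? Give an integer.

13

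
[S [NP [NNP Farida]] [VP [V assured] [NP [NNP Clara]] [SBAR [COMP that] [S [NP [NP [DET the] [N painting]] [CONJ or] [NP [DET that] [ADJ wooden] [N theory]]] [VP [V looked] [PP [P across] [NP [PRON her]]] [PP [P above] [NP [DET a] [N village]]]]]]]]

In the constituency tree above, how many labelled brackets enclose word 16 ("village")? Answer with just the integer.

The word sits inside N, which is inside NP, inside PP, inside VP, inside S, inside SBAR, inside VP, inside S — 8 brackets in all.

8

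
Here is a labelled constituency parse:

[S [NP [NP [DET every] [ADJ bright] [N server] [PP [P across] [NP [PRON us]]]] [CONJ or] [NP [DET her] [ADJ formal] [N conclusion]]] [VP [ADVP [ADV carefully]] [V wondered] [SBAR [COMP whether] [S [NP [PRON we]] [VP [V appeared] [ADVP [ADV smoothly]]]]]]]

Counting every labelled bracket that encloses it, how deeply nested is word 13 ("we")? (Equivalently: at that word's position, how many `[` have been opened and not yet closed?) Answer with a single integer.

6

The word sits inside PRON, which is inside NP, inside S, inside SBAR, inside VP, inside S — 6 brackets in all.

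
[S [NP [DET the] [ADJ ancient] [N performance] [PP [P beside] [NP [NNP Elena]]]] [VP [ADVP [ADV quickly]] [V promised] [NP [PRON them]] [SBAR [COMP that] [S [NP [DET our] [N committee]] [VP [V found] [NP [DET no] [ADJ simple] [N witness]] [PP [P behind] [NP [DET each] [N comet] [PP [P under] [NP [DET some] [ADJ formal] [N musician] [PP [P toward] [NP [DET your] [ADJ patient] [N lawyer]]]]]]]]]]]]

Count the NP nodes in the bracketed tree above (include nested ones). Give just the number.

8

Listing each NP by its span: [NP the ancient performance beside Elena]; [NP Elena]; [NP them]; [NP our committee]; [NP no simple witness]; [NP each comet under some formal musician toward your patient lawyer] … — that makes 8.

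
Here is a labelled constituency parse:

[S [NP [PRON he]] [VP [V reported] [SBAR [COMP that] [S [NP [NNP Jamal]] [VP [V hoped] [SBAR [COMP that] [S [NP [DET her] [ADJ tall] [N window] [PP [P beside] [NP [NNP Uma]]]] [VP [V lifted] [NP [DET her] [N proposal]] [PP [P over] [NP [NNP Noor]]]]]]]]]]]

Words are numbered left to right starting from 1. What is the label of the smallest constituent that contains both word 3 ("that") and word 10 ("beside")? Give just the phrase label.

The smallest bracket enclosing both words is [SBAR that Jamal hoped that her tall window beside Uma lifted her proposal over Noor], so the label is SBAR.

SBAR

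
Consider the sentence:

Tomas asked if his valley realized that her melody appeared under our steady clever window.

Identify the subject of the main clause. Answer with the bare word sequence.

Tomas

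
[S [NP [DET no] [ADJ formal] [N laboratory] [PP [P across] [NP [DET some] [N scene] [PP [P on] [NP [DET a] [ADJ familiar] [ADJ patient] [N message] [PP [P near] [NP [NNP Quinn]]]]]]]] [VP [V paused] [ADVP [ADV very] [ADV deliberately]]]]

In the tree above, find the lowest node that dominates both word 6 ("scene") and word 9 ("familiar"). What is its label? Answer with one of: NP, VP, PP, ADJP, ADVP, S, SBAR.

NP

Word 6 lies under S → NP → PP → NP → N; word 9 lies under S → NP → PP → NP → PP → NP → ADJ. The lowest shared node is the NP.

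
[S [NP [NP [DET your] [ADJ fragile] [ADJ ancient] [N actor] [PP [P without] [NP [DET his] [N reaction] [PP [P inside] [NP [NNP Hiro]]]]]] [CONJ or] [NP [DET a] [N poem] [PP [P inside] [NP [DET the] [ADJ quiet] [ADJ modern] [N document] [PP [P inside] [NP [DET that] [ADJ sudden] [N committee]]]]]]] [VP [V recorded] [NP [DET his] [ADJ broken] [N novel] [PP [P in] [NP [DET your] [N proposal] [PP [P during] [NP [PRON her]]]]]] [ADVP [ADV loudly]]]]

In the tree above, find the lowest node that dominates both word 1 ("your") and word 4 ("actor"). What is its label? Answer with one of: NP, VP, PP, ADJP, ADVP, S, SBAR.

NP

Word 1 lies under S → NP → NP → DET; word 4 lies under S → NP → NP → N. The lowest shared node is the NP.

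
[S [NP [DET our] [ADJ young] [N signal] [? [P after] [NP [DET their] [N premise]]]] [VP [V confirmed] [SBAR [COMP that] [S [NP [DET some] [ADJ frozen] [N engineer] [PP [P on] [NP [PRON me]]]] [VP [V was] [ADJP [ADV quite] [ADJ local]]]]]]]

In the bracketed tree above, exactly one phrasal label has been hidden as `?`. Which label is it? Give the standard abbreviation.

Looking at what the `?` directly dominates — P 'after', NP — this is a prepositional phrase (PP).

PP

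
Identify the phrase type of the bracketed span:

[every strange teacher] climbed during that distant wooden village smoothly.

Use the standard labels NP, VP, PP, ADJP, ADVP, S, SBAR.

NP

"teacher" is the head of the bracketed span, so the span is a noun phrase: NP.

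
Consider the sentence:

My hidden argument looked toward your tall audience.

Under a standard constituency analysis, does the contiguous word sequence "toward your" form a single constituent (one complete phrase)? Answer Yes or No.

No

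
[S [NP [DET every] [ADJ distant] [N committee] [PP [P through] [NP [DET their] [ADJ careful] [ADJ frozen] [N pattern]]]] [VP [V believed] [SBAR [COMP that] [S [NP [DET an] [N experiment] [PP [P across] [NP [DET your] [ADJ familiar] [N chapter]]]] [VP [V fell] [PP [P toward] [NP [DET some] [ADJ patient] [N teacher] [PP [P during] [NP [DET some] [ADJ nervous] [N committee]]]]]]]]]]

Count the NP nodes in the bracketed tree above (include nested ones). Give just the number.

Listing each NP by its span: [NP every distant committee through their careful frozen pattern]; [NP their careful frozen pattern]; [NP an experiment across your familiar chapter]; [NP your familiar chapter]; [NP some patient teacher during some nervous committee]; [NP some nervous committee] — that makes 6.

6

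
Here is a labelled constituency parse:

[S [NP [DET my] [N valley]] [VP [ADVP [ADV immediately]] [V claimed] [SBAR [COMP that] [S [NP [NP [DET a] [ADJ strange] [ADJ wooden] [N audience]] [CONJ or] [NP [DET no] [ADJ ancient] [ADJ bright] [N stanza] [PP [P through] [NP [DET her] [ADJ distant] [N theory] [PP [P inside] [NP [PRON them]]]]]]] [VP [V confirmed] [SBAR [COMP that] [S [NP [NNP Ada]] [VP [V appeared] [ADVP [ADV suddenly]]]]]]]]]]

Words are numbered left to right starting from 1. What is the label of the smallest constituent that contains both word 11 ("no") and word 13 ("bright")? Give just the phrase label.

NP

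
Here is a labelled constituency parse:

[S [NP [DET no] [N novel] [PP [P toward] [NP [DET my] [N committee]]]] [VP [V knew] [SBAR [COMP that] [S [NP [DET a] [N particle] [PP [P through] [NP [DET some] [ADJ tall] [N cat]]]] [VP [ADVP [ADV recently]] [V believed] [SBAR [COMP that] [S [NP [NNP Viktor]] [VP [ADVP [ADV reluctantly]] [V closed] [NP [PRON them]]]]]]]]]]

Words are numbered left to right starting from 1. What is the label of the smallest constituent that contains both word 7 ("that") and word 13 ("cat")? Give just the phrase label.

SBAR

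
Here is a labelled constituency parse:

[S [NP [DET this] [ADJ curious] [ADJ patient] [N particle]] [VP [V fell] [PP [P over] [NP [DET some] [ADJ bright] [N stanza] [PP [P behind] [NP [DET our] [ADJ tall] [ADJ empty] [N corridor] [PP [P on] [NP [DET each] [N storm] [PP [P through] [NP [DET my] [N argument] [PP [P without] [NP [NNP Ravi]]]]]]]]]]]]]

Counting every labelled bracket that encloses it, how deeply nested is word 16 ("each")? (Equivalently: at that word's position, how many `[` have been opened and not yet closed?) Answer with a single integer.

Path from the root down to the word: S → VP → PP → NP → PP → NP → PP → NP → DET. That is 9 enclosing brackets.

9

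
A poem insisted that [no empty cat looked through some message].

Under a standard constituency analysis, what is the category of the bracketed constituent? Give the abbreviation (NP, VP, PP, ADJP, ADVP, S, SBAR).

The span is built around the head "looked" — a clause (S).

S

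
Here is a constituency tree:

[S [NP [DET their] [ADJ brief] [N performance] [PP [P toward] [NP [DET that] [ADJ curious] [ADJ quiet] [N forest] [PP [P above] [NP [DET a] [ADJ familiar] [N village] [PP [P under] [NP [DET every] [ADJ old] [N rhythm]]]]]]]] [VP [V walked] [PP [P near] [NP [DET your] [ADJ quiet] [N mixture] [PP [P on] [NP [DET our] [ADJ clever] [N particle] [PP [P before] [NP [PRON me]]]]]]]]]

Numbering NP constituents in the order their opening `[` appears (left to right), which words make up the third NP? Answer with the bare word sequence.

Opening `[NP` markers occur at word positions 1, 5, 10, 14, 19, 23, 27; the third of these opens the constituent [NP a familiar village under every old rhythm].

a familiar village under every old rhythm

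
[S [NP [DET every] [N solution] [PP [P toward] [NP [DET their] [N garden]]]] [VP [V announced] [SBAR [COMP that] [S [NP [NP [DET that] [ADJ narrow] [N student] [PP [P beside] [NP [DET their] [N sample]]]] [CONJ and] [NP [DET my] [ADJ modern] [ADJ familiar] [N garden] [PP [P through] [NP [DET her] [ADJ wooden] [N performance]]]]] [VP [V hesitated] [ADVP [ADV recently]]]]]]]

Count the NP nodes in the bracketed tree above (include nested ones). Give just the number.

Scanning left to right, an opening `[NP` appears at word positions 1, 4, 8, 8, 12, 15, 20 — 7 in total.

7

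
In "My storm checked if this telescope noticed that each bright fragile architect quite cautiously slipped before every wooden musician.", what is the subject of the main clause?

"my storm" is the NP that combines with the VP headed by "checked" to form the main clause — the subject.

my storm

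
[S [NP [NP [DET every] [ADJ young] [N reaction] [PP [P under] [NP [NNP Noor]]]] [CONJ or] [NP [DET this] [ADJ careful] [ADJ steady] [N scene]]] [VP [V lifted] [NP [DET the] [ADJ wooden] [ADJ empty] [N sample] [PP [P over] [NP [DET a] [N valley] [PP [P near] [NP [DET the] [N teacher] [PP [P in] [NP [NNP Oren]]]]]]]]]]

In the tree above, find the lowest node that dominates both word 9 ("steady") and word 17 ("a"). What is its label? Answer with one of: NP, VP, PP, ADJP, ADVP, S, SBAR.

Word 9 lies under S → NP → NP → ADJ; word 17 lies under S → VP → NP → PP → NP → DET. The lowest shared node is the S.

S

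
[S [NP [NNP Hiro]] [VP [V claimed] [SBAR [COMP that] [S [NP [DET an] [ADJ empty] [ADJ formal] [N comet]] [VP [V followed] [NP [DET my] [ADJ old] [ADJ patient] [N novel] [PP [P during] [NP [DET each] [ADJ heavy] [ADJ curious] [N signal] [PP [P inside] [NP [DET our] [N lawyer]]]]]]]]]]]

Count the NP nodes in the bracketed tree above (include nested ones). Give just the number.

5

Listing each NP by its span: [NP Hiro]; [NP an empty formal comet]; [NP my old patient novel during each heavy curious signal inside our lawyer]; [NP each heavy curious signal inside our lawyer]; [NP our lawyer] — that makes 5.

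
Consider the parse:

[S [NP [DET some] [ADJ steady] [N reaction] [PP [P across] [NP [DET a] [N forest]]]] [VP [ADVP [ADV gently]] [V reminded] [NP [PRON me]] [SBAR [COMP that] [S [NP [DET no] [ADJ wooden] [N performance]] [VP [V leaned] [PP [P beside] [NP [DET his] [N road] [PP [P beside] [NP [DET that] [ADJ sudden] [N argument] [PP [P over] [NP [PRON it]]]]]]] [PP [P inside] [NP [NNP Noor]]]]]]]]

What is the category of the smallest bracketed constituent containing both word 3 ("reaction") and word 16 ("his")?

S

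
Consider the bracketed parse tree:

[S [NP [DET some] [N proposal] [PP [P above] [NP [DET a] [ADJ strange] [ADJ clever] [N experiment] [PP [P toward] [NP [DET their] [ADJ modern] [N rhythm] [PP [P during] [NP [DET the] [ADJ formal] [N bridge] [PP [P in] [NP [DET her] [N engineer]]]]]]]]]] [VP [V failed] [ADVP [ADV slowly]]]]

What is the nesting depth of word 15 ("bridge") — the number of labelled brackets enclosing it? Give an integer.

9

Path from the root down to the word: S → NP → PP → NP → PP → NP → PP → NP → N. That is 9 enclosing brackets.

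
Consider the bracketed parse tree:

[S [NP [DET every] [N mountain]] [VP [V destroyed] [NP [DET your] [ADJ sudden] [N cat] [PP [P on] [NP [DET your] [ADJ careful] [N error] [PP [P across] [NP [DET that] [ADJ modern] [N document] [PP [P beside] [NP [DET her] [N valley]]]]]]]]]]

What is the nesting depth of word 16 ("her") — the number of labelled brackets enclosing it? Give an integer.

Path from the root down to the word: S → VP → NP → PP → NP → PP → NP → PP → NP → DET. That is 10 enclosing brackets.

10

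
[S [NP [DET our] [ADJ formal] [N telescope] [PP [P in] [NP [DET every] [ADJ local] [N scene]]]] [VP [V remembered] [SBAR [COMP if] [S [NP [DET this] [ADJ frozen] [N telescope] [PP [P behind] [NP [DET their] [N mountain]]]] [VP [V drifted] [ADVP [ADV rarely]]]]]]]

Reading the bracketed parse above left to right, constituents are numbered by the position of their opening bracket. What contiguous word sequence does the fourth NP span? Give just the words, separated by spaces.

their mountain

In left-to-right order the NP constituents are "our formal telescope in every local scene"; "every local scene"; "this frozen telescope behind their mountain"; "their mountain". Number 4 is "their mountain".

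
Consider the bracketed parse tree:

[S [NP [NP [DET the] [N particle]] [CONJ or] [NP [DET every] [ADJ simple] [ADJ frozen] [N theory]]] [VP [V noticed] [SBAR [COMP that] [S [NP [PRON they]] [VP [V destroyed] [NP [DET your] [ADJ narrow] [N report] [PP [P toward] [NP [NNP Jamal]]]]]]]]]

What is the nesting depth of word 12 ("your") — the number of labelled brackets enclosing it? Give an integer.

Counting open brackets not yet closed at "your": [S [VP [SBAR [S [VP [NP [DET = 7.

7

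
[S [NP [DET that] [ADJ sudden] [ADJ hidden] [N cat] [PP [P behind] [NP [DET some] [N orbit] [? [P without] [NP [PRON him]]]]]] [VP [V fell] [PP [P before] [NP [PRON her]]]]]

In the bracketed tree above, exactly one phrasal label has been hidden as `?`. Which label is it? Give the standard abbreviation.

PP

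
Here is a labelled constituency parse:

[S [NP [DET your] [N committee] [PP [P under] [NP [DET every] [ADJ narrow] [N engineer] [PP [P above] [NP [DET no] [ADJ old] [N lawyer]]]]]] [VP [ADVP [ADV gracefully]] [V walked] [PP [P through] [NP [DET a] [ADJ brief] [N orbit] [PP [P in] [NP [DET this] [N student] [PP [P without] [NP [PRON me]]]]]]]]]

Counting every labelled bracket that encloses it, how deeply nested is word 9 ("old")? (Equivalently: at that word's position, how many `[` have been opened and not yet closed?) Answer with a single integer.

7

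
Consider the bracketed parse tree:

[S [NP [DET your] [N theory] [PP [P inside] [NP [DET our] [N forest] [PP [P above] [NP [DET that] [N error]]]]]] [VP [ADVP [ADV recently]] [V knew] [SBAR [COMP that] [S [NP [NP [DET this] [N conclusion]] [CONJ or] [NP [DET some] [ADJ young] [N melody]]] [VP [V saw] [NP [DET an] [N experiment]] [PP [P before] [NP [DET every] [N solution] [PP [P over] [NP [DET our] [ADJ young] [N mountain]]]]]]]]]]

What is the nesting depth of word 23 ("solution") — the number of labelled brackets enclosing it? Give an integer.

8

Path from the root down to the word: S → VP → SBAR → S → VP → PP → NP → N. That is 8 enclosing brackets.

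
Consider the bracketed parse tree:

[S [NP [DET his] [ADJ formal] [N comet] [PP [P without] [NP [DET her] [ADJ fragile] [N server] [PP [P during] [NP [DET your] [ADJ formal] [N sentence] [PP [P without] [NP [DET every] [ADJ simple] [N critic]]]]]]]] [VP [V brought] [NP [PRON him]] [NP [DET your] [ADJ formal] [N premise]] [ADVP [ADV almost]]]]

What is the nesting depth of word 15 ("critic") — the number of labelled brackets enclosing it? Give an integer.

The word sits inside N, which is inside NP, inside PP, inside NP, inside PP, inside NP, inside PP, inside NP, inside S — 9 brackets in all.

9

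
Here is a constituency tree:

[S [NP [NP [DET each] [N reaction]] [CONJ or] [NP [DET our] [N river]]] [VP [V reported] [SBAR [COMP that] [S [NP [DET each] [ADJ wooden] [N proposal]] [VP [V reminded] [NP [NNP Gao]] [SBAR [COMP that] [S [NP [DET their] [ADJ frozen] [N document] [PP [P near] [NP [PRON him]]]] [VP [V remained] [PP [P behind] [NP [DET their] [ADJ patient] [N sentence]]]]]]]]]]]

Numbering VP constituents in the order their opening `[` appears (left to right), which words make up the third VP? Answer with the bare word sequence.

The VP opening brackets appear, in order, over: "reported that each wooden proposal reminded Gao that their frozen document near him remained behind their patient sentence"; "reminded Gao that their frozen document near him remained behind their patient sentence"; "remained behind their patient sentence". The third one spans "remained behind their patient sentence".

remained behind their patient sentence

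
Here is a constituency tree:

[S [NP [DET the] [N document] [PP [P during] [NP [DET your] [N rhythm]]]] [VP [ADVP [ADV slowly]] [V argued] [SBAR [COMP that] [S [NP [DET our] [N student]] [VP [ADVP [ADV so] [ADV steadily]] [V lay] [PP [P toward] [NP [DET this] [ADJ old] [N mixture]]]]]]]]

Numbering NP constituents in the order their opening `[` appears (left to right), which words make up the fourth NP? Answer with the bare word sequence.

this old mixture

In left-to-right order the NP constituents are "the document during your rhythm"; "your rhythm"; "our student"; "this old mixture". Number 4 is "this old mixture".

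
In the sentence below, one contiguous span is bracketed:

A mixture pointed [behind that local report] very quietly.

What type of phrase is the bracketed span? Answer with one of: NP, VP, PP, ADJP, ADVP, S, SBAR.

The span is built around the preposition "behind" — a prepositional phrase (PP).

PP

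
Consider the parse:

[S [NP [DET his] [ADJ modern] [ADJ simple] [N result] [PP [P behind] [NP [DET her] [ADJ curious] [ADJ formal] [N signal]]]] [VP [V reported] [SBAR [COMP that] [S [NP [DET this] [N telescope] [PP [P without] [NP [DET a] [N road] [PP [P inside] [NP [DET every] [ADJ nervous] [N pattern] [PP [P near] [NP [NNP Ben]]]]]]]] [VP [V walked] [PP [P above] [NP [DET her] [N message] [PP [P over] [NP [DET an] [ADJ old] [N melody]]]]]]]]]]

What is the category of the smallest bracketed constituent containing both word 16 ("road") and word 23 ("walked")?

S

Both words fall inside [S this telescope without a road inside every nervous pattern near Ben walked above her message over an old melody] (words 12–30), and no smaller constituent contains them both. Label: S.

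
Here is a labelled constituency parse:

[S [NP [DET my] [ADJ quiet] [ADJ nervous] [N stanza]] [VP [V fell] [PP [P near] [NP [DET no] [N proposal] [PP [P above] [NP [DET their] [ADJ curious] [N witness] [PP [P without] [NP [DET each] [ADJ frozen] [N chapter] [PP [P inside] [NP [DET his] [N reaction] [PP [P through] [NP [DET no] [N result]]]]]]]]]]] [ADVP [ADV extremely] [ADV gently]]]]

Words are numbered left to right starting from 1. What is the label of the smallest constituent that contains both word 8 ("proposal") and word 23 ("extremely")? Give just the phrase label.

VP

Word 8 lies under S → VP → PP → NP → N; word 23 lies under S → VP → ADVP → ADV. The lowest shared node is the VP.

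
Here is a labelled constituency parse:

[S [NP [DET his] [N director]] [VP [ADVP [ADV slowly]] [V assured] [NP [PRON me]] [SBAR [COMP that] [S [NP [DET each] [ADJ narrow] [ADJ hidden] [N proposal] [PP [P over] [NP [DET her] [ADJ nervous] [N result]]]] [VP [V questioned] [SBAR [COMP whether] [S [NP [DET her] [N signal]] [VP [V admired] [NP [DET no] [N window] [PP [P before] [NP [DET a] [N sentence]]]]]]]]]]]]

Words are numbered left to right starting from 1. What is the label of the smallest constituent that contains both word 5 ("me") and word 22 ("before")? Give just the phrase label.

VP

The smallest bracket enclosing both words is [VP slowly assured me that each narrow hidden proposal over her nervous result questioned whether her signal admired no window before a sentence], so the label is VP.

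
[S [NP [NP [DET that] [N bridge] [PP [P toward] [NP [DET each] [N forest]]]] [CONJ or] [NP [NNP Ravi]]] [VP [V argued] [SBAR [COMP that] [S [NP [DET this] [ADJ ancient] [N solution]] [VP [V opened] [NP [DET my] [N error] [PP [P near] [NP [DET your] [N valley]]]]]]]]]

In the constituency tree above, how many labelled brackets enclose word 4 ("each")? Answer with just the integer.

The word sits inside DET, which is inside NP, inside PP, inside NP, inside NP, inside S — 6 brackets in all.

6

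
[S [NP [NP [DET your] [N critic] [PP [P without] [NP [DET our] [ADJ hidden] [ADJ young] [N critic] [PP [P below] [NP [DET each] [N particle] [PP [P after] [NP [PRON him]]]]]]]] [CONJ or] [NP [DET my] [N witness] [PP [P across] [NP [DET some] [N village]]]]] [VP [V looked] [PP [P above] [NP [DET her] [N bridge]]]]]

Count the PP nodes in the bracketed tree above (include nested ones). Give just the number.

5

Listing each PP by its span: [PP without our hidden young critic below each particle after him]; [PP below each particle after him]; [PP after him]; [PP across some village]; [PP above her bridge] — that makes 5.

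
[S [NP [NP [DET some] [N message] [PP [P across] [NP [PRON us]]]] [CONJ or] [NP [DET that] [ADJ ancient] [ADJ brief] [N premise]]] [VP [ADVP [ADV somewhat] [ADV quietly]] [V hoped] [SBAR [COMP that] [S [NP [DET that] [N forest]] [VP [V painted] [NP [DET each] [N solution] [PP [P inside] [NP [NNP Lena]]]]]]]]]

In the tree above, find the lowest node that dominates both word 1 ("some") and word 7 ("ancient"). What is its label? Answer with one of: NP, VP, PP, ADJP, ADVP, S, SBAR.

NP

Both words fall inside [NP some message across us or that ancient brief premise] (words 1–9), and no smaller constituent contains them both. Label: NP.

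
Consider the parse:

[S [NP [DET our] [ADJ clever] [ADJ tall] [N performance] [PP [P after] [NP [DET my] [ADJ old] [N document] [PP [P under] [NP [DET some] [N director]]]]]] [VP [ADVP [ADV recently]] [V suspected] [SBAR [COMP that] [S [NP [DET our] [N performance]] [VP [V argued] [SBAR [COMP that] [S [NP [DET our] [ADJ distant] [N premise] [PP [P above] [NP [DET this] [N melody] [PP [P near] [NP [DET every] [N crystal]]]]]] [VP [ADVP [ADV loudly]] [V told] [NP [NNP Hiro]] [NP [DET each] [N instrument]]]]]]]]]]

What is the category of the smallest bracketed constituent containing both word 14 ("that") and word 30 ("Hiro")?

SBAR

The smallest bracket enclosing both words is [SBAR that our performance argued that our distant premise above this melody near every crystal loudly told Hiro each instrument], so the label is SBAR.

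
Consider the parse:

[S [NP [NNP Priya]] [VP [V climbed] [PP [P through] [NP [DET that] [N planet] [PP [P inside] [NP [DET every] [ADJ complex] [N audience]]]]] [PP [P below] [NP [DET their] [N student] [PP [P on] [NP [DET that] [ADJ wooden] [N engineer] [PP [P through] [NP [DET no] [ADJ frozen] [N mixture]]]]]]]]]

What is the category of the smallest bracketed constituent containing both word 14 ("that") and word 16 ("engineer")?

NP

Word 14 lies under S → VP → PP → NP → PP → NP → DET; word 16 lies under S → VP → PP → NP → PP → NP → N. The lowest shared node is the NP.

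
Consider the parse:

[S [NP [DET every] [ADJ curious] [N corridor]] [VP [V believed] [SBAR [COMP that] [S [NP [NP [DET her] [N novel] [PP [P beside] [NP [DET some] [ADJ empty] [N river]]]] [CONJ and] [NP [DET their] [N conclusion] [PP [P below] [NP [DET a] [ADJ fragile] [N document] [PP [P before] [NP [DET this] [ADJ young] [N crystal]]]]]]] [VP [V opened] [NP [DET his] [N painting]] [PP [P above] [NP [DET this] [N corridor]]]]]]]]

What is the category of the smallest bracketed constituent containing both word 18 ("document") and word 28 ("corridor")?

S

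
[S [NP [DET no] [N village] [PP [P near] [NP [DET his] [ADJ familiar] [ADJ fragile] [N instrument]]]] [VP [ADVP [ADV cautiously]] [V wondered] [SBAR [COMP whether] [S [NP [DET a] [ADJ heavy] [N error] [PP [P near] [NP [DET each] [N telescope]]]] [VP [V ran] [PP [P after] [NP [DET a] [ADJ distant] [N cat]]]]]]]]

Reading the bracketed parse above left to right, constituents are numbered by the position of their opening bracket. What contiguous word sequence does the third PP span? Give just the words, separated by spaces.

after a distant cat

The PP opening brackets appear, in order, over: "near his familiar fragile instrument"; "near each telescope"; "after a distant cat". The third one spans "after a distant cat".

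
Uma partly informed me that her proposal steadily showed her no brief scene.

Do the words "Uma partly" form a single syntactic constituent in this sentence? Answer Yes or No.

The smallest constituent containing the whole sequence is the clause [S Uma partly informed me that her proposal steadily showed her no brief scene], but the sequence is only part of it — it straddles the boundary between noun phrase "Uma" and verb phrase "partly informed me that her proposal steadily showed her no brief scene".

No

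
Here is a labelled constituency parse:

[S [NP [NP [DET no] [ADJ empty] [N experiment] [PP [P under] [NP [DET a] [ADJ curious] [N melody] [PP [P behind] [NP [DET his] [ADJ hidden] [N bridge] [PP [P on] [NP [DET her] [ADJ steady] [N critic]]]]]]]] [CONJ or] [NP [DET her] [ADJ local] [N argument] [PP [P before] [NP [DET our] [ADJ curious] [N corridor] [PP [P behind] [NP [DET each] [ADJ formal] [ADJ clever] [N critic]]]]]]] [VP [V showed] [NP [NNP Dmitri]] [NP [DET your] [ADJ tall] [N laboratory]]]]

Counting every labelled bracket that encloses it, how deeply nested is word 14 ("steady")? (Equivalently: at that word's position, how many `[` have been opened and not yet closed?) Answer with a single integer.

10

Counting open brackets not yet closed at "steady": [S [NP [NP [PP [NP [PP [NP [PP [NP [ADJ = 10.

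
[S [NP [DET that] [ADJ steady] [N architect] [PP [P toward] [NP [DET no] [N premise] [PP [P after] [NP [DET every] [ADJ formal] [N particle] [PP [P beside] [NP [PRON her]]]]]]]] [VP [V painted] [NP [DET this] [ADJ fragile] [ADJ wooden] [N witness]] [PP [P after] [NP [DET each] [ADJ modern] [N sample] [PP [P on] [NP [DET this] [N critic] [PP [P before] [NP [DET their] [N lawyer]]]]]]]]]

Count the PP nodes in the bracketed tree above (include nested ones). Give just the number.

6

Listing each PP by its span: [PP toward no premise after every formal particle beside her]; [PP after every formal particle beside her]; [PP beside her]; [PP after each modern sample on this critic before their lawyer]; [PP on this critic before their lawyer]; [PP before their lawyer] — that makes 6.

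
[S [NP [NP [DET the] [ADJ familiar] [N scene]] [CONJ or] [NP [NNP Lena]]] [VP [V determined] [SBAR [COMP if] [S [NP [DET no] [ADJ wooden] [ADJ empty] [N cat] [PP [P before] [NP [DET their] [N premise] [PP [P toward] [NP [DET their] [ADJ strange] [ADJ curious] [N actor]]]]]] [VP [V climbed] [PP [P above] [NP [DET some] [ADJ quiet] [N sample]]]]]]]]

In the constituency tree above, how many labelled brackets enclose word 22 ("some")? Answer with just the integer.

8

Path from the root down to the word: S → VP → SBAR → S → VP → PP → NP → DET. That is 8 enclosing brackets.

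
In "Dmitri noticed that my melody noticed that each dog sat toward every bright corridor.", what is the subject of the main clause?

Dmitri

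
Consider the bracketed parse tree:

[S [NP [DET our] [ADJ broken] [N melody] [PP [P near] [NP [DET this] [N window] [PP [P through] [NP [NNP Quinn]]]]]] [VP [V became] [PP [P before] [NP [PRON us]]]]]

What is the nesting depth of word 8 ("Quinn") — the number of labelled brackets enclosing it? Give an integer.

7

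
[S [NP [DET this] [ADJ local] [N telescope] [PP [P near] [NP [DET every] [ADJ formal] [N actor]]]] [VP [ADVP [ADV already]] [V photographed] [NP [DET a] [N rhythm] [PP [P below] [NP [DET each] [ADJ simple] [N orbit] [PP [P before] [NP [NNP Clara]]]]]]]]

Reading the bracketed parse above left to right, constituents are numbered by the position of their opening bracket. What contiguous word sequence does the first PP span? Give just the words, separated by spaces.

Opening `[PP` markers occur at word positions 4, 12, 16; the first of these opens the constituent [PP near every formal actor].

near every formal actor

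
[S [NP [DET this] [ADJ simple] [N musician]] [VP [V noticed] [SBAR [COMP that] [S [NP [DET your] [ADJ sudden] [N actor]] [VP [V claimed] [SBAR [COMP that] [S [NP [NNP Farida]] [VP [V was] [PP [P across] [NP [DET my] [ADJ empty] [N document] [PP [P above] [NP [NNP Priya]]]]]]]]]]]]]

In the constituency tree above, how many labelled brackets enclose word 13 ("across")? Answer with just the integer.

10

The word sits inside P, which is inside PP, inside VP, inside S, inside SBAR, inside VP, inside S, inside SBAR, inside VP, inside S — 10 brackets in all.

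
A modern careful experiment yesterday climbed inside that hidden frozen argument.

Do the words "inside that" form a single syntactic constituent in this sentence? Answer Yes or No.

No

"inside" belongs to the preposition "inside" while "that" belongs to the noun phrase "that hidden frozen argument"; a span that runs across that boundary is not a single phrase.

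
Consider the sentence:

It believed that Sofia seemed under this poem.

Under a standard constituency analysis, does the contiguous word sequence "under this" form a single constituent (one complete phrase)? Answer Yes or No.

No

The sequence begins inside the preposition "under" and ends inside the noun phrase "this poem"; it crosses a phrase boundary, so no single node in the tree spans exactly those words.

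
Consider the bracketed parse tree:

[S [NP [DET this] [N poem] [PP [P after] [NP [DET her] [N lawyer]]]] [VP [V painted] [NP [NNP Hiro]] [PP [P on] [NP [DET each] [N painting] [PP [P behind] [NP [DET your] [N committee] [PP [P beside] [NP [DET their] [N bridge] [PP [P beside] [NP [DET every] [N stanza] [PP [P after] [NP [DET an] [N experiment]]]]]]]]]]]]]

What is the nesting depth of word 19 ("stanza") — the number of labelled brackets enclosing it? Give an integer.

11

Path from the root down to the word: S → VP → PP → NP → PP → NP → PP → NP → PP → NP → N. That is 11 enclosing brackets.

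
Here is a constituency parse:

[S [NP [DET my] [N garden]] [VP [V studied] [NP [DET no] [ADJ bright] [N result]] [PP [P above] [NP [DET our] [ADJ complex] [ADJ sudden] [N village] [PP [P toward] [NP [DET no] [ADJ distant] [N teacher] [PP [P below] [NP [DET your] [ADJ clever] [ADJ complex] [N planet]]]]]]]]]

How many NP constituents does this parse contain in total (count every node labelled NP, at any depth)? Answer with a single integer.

5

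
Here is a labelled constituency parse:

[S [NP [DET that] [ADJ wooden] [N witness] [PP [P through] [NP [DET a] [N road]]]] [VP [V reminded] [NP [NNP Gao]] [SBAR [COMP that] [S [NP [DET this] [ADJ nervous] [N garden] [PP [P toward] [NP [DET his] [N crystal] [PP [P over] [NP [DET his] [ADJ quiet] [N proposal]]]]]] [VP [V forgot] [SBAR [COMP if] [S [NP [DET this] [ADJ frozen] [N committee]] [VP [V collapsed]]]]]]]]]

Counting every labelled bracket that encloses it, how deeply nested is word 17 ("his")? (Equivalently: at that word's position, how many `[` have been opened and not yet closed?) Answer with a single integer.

10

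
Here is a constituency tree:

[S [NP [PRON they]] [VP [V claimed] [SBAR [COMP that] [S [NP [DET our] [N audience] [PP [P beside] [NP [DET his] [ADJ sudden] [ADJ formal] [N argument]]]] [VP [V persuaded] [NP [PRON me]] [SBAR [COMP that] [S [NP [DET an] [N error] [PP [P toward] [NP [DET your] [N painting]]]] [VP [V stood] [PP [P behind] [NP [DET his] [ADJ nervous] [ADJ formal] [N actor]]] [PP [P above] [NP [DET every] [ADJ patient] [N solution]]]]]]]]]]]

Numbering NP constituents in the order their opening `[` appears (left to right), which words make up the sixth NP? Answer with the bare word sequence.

your painting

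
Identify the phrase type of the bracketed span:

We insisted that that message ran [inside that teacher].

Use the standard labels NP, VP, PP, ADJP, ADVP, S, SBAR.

PP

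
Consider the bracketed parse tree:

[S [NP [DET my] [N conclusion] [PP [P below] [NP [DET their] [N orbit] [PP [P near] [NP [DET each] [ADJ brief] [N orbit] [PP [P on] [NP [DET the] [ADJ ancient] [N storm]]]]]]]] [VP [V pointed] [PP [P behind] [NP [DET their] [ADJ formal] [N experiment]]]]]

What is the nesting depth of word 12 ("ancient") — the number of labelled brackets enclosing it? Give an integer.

Counting open brackets not yet closed at "ancient": [S [NP [PP [NP [PP [NP [PP [NP [ADJ = 9.

9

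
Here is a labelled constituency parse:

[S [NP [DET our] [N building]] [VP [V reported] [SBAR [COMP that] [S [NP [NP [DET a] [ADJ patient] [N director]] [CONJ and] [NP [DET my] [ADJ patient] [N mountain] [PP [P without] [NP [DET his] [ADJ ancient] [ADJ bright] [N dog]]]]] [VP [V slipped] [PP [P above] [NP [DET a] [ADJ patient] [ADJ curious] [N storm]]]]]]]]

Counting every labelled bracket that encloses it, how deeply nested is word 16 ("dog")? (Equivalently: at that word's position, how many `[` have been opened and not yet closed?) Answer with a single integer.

9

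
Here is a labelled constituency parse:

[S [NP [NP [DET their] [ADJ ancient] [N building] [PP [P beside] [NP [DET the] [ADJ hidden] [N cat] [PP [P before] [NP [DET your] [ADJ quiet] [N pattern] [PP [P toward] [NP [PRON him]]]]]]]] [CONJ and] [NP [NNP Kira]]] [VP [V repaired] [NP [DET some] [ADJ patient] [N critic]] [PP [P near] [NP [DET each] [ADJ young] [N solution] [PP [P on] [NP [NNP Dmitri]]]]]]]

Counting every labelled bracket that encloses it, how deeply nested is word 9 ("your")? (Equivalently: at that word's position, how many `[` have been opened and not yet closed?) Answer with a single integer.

8

Counting open brackets not yet closed at "your": [S [NP [NP [PP [NP [PP [NP [DET = 8.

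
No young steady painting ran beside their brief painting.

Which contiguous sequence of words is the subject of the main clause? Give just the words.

no young steady painting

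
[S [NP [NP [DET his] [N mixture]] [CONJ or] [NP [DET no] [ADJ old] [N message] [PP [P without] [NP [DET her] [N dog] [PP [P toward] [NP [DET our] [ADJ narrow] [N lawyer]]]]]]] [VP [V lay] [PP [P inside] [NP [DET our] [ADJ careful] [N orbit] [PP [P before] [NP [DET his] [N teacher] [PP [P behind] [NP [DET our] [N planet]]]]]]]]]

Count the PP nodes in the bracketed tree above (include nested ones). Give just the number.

Scanning left to right, an opening `[PP` appears at word positions 7, 10, 15, 19, 22 — 5 in total.

5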